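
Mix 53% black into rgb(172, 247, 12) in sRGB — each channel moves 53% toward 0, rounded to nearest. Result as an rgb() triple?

rgb(81, 116, 6)

A 53% shade moves each channel 53% toward 0:
  R: 172 − 91.16 = 80.84 → 81
  G: 247 − 130.91 = 116.09 → 116
  B: 12 − 6.36 = 5.64 → 6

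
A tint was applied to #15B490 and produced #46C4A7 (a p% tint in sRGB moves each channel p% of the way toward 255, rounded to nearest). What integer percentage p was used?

21%

#15B490 is rgb(21, 180, 144); #46C4A7 is rgb(70, 196, 167).
On the R channel (widest range): 70 ≈ 21 + (p/100)(255 − 21), so p ≈ 100×(70 − 21)/(255 − 21) = 4900/234 = 20.94.
p = 21 reproduces all three channels after rounding.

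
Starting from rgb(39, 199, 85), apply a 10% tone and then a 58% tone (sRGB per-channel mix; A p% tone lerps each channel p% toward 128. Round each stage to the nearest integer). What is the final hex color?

#5e9b70

Per channel, c → c + 0.1(128 − c):
  R: 39 + 0.1×(128−39) = 39 + 8.9 = 47.9 → 48
  G: 199 − 7.1 = 191.9 → 192
  B: 85 + 4.3 = 89.3 → 89
After the tone: rgb(48, 192, 89) = #30c059.
Lerp each channel 58% toward 128:
  R: 48 + 0.58×(128−48) = 48 + 46.4 = 94.4 → 94
  G: 192 + 0.58×(128−192) = 192 − 37.12 = 154.88 → 155
  B: 89 + 0.58×(128−89) = 89 + 22.62 = 111.62 → 112
rgb(94, 155, 112) = #5e9b70.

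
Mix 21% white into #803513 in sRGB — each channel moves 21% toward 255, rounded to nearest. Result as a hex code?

#803513 is rgb(128, 53, 19).
Per channel, c → c + 0.21(255 − c):
  R: 128 + 0.21×(255−128) = 128 + 26.67 = 154.67 → 155
  G: 53 + 42.42 = 95.42 → 95
  B: 19 + 49.56 = 68.56 → 69
rgb(155, 95, 69) = #9B5F45.

#9B5F45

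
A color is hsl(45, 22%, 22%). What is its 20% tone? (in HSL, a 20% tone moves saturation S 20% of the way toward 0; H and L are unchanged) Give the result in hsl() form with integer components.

hsl(45, 18%, 22%)

S moves 20% from 22 toward 0: 22 − 4.4 = 17.6 → 18.
H and L are unchanged.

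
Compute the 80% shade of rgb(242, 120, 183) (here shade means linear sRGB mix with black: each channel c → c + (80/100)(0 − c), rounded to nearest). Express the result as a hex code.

An 80% shade moves each channel 80% toward 0:
  R: 242 − 193.6 = 48.4 → 48
  G: 120 + 0.8×(0−120) = 120 − 96 = 24 → 24
  B: 183 + 0.8×(0−183) = 183 − 146.4 = 36.6 → 37
rgb(48, 24, 37) = #301825.

#301825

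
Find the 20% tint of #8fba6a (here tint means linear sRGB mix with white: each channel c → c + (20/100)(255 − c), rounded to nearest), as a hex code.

#a5c888

#8fba6a is rgb(143, 186, 106).
A 20% tint moves each channel 20% toward 255:
  R: 143 + 22.4 = 165.4 → 165
  G: 186 + 13.8 = 199.8 → 200
  B: 106 + 0.2×(255−106) = 106 + 29.8 = 135.8 → 136
rgb(165, 200, 136) = #a5c888.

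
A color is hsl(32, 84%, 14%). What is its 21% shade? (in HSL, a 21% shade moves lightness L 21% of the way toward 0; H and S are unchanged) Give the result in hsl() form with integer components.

L moves 21% from 14 toward 0: 14 − 2.94 = 11.06 → 11.
H and S are unchanged.

hsl(32, 84%, 11%)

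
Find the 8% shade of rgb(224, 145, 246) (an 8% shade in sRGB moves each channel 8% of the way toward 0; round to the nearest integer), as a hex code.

Lerp each channel 8% toward 0:
  R: 224 + 0.08×(0−224) = 224 − 17.92 = 206.08 → 206
  G: 145 − 11.6 = 133.4 → 133
  B: 246 + 0.08×(0−246) = 246 − 19.68 = 226.32 → 226
rgb(206, 133, 226) = #ce85e2.

#ce85e2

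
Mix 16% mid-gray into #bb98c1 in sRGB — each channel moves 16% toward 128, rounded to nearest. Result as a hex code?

#b294b7

#bb98c1 is rgb(187, 152, 193).
Lerp each channel 16% toward 128:
  R: 187 + 0.16×(128−187) = 187 − 9.44 = 177.56 → 178
  G: 152 + 0.16×(128−152) = 152 − 3.84 = 148.16 → 148
  B: 193 + 0.16×(128−193) = 193 − 10.4 = 182.6 → 183
rgb(178, 148, 183) = #b294b7.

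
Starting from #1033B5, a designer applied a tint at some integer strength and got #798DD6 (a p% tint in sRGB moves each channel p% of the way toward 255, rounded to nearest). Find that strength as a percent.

44%

#1033B5 is rgb(16, 51, 181); #798DD6 is rgb(121, 141, 214).
On the R channel (widest range): 121 ≈ 16 + (p/100)(255 − 16), so p ≈ 100×(121 − 16)/(255 − 16) = 10500/239 = 43.93.
p = 44 reproduces all three channels after rounding.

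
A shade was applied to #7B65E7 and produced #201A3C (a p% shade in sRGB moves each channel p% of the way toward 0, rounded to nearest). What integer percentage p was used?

74%

#7B65E7 is rgb(123, 101, 231); #201A3C is rgb(32, 26, 60).
On the B channel (widest range): 60 ≈ 231 + (p/100)(0 − 231), so p ≈ 100×(60 − 231)/(0 − 231) = -17100/-231 = 74.03.
p = 74 reproduces all three channels after rounding.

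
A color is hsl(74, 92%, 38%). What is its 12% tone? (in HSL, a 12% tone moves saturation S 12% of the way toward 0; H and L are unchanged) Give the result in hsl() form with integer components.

hsl(74, 81%, 38%)

S moves 12% from 92 toward 0: 92 − 11.04 = 80.96 → 81.
H and L are unchanged.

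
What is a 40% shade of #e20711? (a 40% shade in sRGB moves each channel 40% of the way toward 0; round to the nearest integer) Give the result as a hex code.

#e20711 is rgb(226, 7, 17).
A 40% shade moves each channel 40% toward 0:
  R: 226 + 0.4×(0−226) = 226 − 90.4 = 135.6 → 136
  G: 7 + 0.4×(0−7) = 7 − 2.8 = 4.2 → 4
  B: 17 − 6.8 = 10.2 → 10
rgb(136, 4, 10) = #88040a.

#88040a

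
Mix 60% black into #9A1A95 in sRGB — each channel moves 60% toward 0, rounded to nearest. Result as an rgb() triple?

rgb(62, 10, 60)

#9A1A95 is rgb(154, 26, 149).
Per channel, c → c + 0.6(0 − c):
  R: 154 + 0.6×(0−154) = 154 − 92.4 = 61.6 → 62
  G: 26 + 0.6×(0−26) = 26 − 15.6 = 10.4 → 10
  B: 149 − 89.4 = 59.6 → 60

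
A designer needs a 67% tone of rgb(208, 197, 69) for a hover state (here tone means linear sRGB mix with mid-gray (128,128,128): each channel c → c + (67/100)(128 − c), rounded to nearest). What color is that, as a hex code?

#9A976D

A 67% tone moves each channel 67% toward 128:
  R: 208 + 0.67×(128−208) = 208 − 53.6 = 154.4 → 154
  G: 197 + 0.67×(128−197) = 197 − 46.23 = 150.77 → 151
  B: 69 + 0.67×(128−69) = 69 + 39.53 = 108.53 → 109
rgb(154, 151, 109) = #9A976D.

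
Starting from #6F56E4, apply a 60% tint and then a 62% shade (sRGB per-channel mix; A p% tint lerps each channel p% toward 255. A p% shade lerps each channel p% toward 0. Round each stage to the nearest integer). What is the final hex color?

#6F56E4 is rgb(111, 86, 228).
Lerp each channel 60% toward 255:
  R: 111 + 86.4 = 197.4 → 197
  G: 86 + 0.6×(255−86) = 86 + 101.4 = 187.4 → 187
  B: 228 + 16.2 = 244.2 → 244
After the tint: rgb(197, 187, 244) = #C5BBF4.
Per channel, c → c + 0.62(0 − c):
  R: 197 + 0.62×(0−197) = 197 − 122.14 = 74.86 → 75
  G: 187 + 0.62×(0−187) = 187 − 115.94 = 71.06 → 71
  B: 244 − 151.28 = 92.72 → 93
rgb(75, 71, 93) = #4B475D.

#4B475D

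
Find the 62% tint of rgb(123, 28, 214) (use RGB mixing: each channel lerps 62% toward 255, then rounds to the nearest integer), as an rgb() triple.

rgb(205, 169, 239)

Lerp each channel 62% toward 255:
  R: 123 + 81.84 = 204.84 → 205
  G: 28 + 0.62×(255−28) = 28 + 140.74 = 168.74 → 169
  B: 214 + 0.62×(255−214) = 214 + 25.42 = 239.42 → 239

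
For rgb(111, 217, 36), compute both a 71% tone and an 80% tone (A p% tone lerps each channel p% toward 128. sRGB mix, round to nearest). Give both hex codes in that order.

71% tone:
  R: 111 + 0.71×(128−111) = 111 + 12.07 = 123.07 → 123
  G: 217 − 63.19 = 153.81 → 154
  B: 36 + 0.71×(128−36) = 36 + 65.32 = 101.32 → 101
  → #7B9A65
80% tone:
  R: 111 + 13.6 = 124.6 → 125
  G: 217 − 71.2 = 145.8 → 146
  B: 36 + 0.8×(128−36) = 36 + 73.6 = 109.6 → 110
  → #7D926E

#7B9A65, #7D926E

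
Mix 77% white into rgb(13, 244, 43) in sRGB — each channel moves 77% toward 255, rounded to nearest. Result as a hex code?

#C7FCCE

Per channel, c → c + 0.77(255 − c):
  R: 13 + 0.77×(255−13) = 13 + 186.34 = 199.34 → 199
  G: 244 + 0.77×(255−244) = 244 + 8.47 = 252.47 → 252
  B: 43 + 163.24 = 206.24 → 206
rgb(199, 252, 206) = #C7FCCE.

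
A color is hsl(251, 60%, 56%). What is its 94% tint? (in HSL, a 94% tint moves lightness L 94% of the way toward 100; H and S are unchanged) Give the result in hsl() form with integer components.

hsl(251, 60%, 97%)

L moves 94% from 56 toward 100: 56 + 41.36 = 97.36 → 97.
H and S are unchanged.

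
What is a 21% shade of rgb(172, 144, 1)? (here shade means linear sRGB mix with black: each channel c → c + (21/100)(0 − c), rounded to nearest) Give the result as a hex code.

Lerp each channel 21% toward 0:
  R: 172 + 0.21×(0−172) = 172 − 36.12 = 135.88 → 136
  G: 144 − 30.24 = 113.76 → 114
  B: 1 − 0.21 = 0.79 → 1
rgb(136, 114, 1) = #887201.

#887201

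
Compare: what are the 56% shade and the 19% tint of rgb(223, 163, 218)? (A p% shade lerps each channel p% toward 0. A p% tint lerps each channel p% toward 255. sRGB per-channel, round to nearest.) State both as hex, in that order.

56% shade:
  R: 223 + 0.56×(0−223) = 223 − 124.88 = 98.12 → 98
  G: 163 + 0.56×(0−163) = 163 − 91.28 = 71.72 → 72
  B: 218 − 122.08 = 95.92 → 96
  → #624860
19% tint:
  R: 223 + 0.19×(255−223) = 223 + 6.08 = 229.08 → 229
  G: 163 + 17.48 = 180.48 → 180
  B: 218 + 7.03 = 225.03 → 225
  → #e5b4e1

#624860, #e5b4e1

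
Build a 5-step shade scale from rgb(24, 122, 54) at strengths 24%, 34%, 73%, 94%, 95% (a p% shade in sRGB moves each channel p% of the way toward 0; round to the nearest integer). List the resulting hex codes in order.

24%: (24 − 5.76 = 18.24→18, 122 − 29.28 = 92.72→93, 54 − 12.96 = 41.04→41) → #125D29
34%: (24 − 8.16 = 15.84→16, 122 − 41.48 = 80.52→81, 54 − 18.36 = 35.64→36) → #105124
73%: (24 − 17.52 = 6.48→6, 122 − 89.06 = 32.94→33, 54 − 39.42 = 14.58→15) → #06210F
94%: (24 − 22.56 = 1.44→1, 122 − 114.68 = 7.32→7, 54 − 50.76 = 3.24→3) → #010703
95%: (24 − 22.8 = 1.2→1, 122 − 115.9 = 6.1→6, 54 − 51.3 = 2.7→3) → #010603

#125D29, #105124, #06210F, #010703, #010603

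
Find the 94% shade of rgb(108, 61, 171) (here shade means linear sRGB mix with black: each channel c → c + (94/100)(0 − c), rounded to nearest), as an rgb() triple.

A 94% shade moves each channel 94% toward 0:
  R: 108 + 0.94×(0−108) = 108 − 101.52 = 6.48 → 6
  G: 61 − 57.34 = 3.66 → 4
  B: 171 − 160.74 = 10.26 → 10

rgb(6, 4, 10)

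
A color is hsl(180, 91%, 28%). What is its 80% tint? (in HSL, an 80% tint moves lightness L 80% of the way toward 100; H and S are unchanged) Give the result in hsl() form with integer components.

hsl(180, 91%, 86%)

L moves 80% from 28 toward 100: 28 + 57.6 = 85.6 → 86.
H and S are unchanged.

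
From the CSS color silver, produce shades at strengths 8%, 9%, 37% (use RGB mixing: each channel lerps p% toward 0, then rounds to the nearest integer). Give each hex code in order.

CSS silver is rgb(192, 192, 192).
8%: (192 − 15.36 = 176.64→177, 192 − 15.36 = 176.64→177, 192 − 15.36 = 176.64→177) → #B1B1B1
9%: (192 − 17.28 = 174.72→175, 192 − 17.28 = 174.72→175, 192 − 17.28 = 174.72→175) → #AFAFAF
37%: (192 − 71.04 = 120.96→121, 192 − 71.04 = 120.96→121, 192 − 71.04 = 120.96→121) → #797979

#B1B1B1, #AFAFAF, #797979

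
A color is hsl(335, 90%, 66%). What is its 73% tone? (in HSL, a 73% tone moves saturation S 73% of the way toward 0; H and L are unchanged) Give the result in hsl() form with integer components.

hsl(335, 24%, 66%)

S moves 73% from 90 toward 0: 90 − 65.7 = 24.3 → 24.
H and L are unchanged.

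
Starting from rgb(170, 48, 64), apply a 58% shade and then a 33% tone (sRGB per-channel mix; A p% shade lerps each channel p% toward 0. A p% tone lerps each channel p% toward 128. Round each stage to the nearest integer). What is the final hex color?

A 58% shade moves each channel 58% toward 0:
  R: 170 + 0.58×(0−170) = 170 − 98.6 = 71.4 → 71
  G: 48 + 0.58×(0−48) = 48 − 27.84 = 20.16 → 20
  B: 64 + 0.58×(0−64) = 64 − 37.12 = 26.88 → 27
After the shade: rgb(71, 20, 27) = #47141B.
Lerp each channel 33% toward 128:
  R: 71 + 0.33×(128−71) = 71 + 18.81 = 89.81 → 90
  G: 20 + 35.64 = 55.64 → 56
  B: 27 + 33.33 = 60.33 → 60
rgb(90, 56, 60) = #5A383C.

#5A383C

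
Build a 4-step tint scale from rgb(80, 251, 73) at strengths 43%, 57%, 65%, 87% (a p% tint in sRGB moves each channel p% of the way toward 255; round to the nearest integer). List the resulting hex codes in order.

43%: (80 + 75.25 = 155.25→155, 251 + 1.72 = 252.72→253, 73 + 78.26 = 151.26→151) → #9BFD97
57%: (80 + 99.75 = 179.75→180, 251 + 2.28 = 253.28→253, 73 + 103.74 = 176.74→177) → #B4FDB1
65%: (80 + 113.75 = 193.75→194, 251 + 2.6 = 253.6→254, 73 + 118.3 = 191.3→191) → #C2FEBF
87%: (80 + 152.25 = 232.25→232, 251 + 3.48 = 254.48→254, 73 + 158.34 = 231.34→231) → #E8FEE7

#9BFD97, #B4FDB1, #C2FEBF, #E8FEE7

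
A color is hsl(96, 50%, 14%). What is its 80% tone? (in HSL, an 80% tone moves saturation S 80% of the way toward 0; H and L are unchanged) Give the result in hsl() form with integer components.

hsl(96, 10%, 14%)

S moves 80% from 50 toward 0: 50 − 40 = 10 → 10.
H and L are unchanged.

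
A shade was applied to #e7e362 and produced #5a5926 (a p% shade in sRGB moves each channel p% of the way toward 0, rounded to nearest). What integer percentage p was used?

61%

#e7e362 is rgb(231, 227, 98); #5a5926 is rgb(90, 89, 38).
On the R channel (widest range): 90 ≈ 231 + (p/100)(0 − 231), so p ≈ 100×(90 − 231)/(0 − 231) = -14100/-231 = 61.04.
p = 61 reproduces all three channels after rounding.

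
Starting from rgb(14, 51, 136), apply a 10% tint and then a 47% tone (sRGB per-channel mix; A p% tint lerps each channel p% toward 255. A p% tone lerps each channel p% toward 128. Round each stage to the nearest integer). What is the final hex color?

A 10% tint moves each channel 10% toward 255:
  R: 14 + 0.1×(255−14) = 14 + 24.1 = 38.1 → 38
  G: 51 + 0.1×(255−51) = 51 + 20.4 = 71.4 → 71
  B: 136 + 0.1×(255−136) = 136 + 11.9 = 147.9 → 148
After the tint: rgb(38, 71, 148) = #264794.
Lerp each channel 47% toward 128:
  R: 38 + 0.47×(128−38) = 38 + 42.3 = 80.3 → 80
  G: 71 + 0.47×(128−71) = 71 + 26.79 = 97.79 → 98
  B: 148 + 0.47×(128−148) = 148 − 9.4 = 138.6 → 139
rgb(80, 98, 139) = #50628b.

#50628b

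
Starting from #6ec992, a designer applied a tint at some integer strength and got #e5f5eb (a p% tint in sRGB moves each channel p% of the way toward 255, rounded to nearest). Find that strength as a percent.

82%

#6ec992 is rgb(110, 201, 146); #e5f5eb is rgb(229, 245, 235).
On the R channel (widest range): 229 ≈ 110 + (p/100)(255 − 110), so p ≈ 100×(229 − 110)/(255 − 110) = 11900/145 = 82.07.
p = 82 reproduces all three channels after rounding.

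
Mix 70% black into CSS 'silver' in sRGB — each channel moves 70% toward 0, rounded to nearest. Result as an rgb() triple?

CSS silver is rgb(192, 192, 192).
Per channel, c → c + 0.7(0 − c):
  R: 192 + 0.7×(0−192) = 192 − 134.4 = 57.6 → 58
  G: 192 − 134.4 = 57.6 → 58
  B: 192 − 134.4 = 57.6 → 58

rgb(58, 58, 58)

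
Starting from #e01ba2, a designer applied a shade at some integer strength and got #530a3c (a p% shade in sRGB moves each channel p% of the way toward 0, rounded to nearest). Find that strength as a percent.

#e01ba2 is rgb(224, 27, 162); #530a3c is rgb(83, 10, 60).
On the R channel (widest range): 83 ≈ 224 + (p/100)(0 − 224), so p ≈ 100×(83 − 224)/(0 − 224) = -14100/-224 = 62.95.
p = 63 reproduces all three channels after rounding.

63%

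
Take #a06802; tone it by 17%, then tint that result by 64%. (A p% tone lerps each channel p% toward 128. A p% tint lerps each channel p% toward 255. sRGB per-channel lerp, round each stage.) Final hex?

#dbcaab

#a06802 is rgb(160, 104, 2).
Per channel, c → c + 0.17(128 − c):
  R: 160 − 5.44 = 154.56 → 155
  G: 104 + 0.17×(128−104) = 104 + 4.08 = 108.08 → 108
  B: 2 + 0.17×(128−2) = 2 + 21.42 = 23.42 → 23
After the tone: rgb(155, 108, 23) = #9b6c17.
A 64% tint moves each channel 64% toward 255:
  R: 155 + 0.64×(255−155) = 155 + 64 = 219 → 219
  G: 108 + 0.64×(255−108) = 108 + 94.08 = 202.08 → 202
  B: 23 + 148.48 = 171.48 → 171
rgb(219, 202, 171) = #dbcaab.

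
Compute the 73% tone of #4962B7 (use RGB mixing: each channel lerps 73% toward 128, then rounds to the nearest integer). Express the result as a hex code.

#71788F

#4962B7 is rgb(73, 98, 183).
A 73% tone moves each channel 73% toward 128:
  R: 73 + 0.73×(128−73) = 73 + 40.15 = 113.15 → 113
  G: 98 + 0.73×(128−98) = 98 + 21.9 = 119.9 → 120
  B: 183 + 0.73×(128−183) = 183 − 40.15 = 142.85 → 143
rgb(113, 120, 143) = #71788F.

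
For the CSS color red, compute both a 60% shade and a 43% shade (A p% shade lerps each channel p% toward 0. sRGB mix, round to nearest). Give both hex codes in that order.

#660000, #910000

CSS red is rgb(255, 0, 0).
60% shade:
  R: 255 − 153 = 102 → 102
  G: 0 + 0.6×(0−0) = 0 + 0 = 0 → 0
  B: 0 + 0 = 0 → 0
  → #660000
43% shade:
  R: 255 + 0.43×(0−255) = 255 − 109.65 = 145.35 → 145
  G: 0 + 0.43×(0−0) = 0 + 0 = 0 → 0
  B: 0 + 0.43×(0−0) = 0 + 0 = 0 → 0
  → #910000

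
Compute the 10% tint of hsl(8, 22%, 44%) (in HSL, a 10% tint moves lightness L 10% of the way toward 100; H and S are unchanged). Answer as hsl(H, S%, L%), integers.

hsl(8, 22%, 50%)

L moves 10% from 44 toward 100: 44 + 5.6 = 49.6 → 50.
H and S are unchanged.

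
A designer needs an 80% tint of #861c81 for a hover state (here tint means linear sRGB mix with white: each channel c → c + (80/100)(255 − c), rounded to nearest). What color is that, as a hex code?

#861c81 is rgb(134, 28, 129).
An 80% tint moves each channel 80% toward 255:
  R: 134 + 96.8 = 230.8 → 231
  G: 28 + 181.6 = 209.6 → 210
  B: 129 + 0.8×(255−129) = 129 + 100.8 = 229.8 → 230
rgb(231, 210, 230) = #e7d2e6.

#e7d2e6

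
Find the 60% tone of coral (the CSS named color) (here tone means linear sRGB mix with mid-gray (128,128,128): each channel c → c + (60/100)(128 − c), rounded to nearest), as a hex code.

#B3806D

CSS coral is rgb(255, 127, 80).
Per channel, c → c + 0.6(128 − c):
  R: 255 + 0.6×(128−255) = 255 − 76.2 = 178.8 → 179
  G: 127 + 0.6×(128−127) = 127 + 0.6 = 127.6 → 128
  B: 80 + 28.8 = 108.8 → 109
rgb(179, 128, 109) = #B3806D.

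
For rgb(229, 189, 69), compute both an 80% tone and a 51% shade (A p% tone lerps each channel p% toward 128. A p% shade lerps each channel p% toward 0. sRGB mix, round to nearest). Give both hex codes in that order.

80% tone:
  R: 229 + 0.8×(128−229) = 229 − 80.8 = 148.2 → 148
  G: 189 − 48.8 = 140.2 → 140
  B: 69 + 47.2 = 116.2 → 116
  → #948c74
51% shade:
  R: 229 + 0.51×(0−229) = 229 − 116.79 = 112.21 → 112
  G: 189 − 96.39 = 92.61 → 93
  B: 69 − 35.19 = 33.81 → 34
  → #705d22

#948c74, #705d22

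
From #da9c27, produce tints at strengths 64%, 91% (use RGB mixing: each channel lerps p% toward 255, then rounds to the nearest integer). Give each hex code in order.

#f2dbb1, #fcf6ec

#da9c27 is rgb(218, 156, 39).
64%: (218 + 23.68 = 241.68→242, 156 + 63.36 = 219.36→219, 39 + 138.24 = 177.24→177) → #f2dbb1
91%: (218 + 33.67 = 251.67→252, 156 + 90.09 = 246.09→246, 39 + 196.56 = 235.56→236) → #fcf6ec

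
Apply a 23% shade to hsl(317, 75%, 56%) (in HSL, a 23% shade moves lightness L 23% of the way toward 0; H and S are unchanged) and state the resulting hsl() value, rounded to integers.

L moves 23% from 56 toward 0: 56 − 12.88 = 43.12 → 43.
H and S are unchanged.

hsl(317, 75%, 43%)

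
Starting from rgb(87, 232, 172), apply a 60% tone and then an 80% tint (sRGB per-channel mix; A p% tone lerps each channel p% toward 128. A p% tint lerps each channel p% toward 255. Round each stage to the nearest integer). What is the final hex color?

#e2eee9

Lerp each channel 60% toward 128:
  R: 87 + 0.6×(128−87) = 87 + 24.6 = 111.6 → 112
  G: 232 + 0.6×(128−232) = 232 − 62.4 = 169.6 → 170
  B: 172 − 26.4 = 145.6 → 146
After the tone: rgb(112, 170, 146) = #70aa92.
Lerp each channel 80% toward 255:
  R: 112 + 0.8×(255−112) = 112 + 114.4 = 226.4 → 226
  G: 170 + 0.8×(255−170) = 170 + 68 = 238 → 238
  B: 146 + 0.8×(255−146) = 146 + 87.2 = 233.2 → 233
rgb(226, 238, 233) = #e2eee9.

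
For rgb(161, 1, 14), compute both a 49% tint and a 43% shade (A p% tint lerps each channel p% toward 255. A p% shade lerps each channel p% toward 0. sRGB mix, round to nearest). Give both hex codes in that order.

#CF7D84, #5C0108

49% tint:
  R: 161 + 46.06 = 207.06 → 207
  G: 1 + 124.46 = 125.46 → 125
  B: 14 + 0.49×(255−14) = 14 + 118.09 = 132.09 → 132
  → #CF7D84
43% shade:
  R: 161 + 0.43×(0−161) = 161 − 69.23 = 91.77 → 92
  G: 1 + 0.43×(0−1) = 1 − 0.43 = 0.57 → 1
  B: 14 + 0.43×(0−14) = 14 − 6.02 = 7.98 → 8
  → #5C0108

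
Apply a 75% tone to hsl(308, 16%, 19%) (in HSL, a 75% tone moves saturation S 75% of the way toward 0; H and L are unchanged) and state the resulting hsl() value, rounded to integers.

hsl(308, 4%, 19%)

S moves 75% from 16 toward 0: 16 − 12 = 4 → 4.
H and L are unchanged.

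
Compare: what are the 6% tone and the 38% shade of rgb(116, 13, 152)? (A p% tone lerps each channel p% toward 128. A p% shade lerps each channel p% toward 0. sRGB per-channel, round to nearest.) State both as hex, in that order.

#751497, #48085E

6% tone:
  R: 116 + 0.06×(128−116) = 116 + 0.72 = 116.72 → 117
  G: 13 + 0.06×(128−13) = 13 + 6.9 = 19.9 → 20
  B: 152 − 1.44 = 150.56 → 151
  → #751497
38% shade:
  R: 116 − 44.08 = 71.92 → 72
  G: 13 + 0.38×(0−13) = 13 − 4.94 = 8.06 → 8
  B: 152 − 57.76 = 94.24 → 94
  → #48085E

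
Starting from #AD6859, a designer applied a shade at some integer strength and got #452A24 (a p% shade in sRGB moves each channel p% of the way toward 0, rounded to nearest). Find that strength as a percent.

#AD6859 is rgb(173, 104, 89); #452A24 is rgb(69, 42, 36).
On the R channel (widest range): 69 ≈ 173 + (p/100)(0 − 173), so p ≈ 100×(69 − 173)/(0 − 173) = -10400/-173 = 60.12.
p = 60 reproduces all three channels after rounding.

60%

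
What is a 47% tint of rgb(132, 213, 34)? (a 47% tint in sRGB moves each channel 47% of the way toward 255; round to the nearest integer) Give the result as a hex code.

A 47% tint moves each channel 47% toward 255:
  R: 132 + 57.81 = 189.81 → 190
  G: 213 + 19.74 = 232.74 → 233
  B: 34 + 103.87 = 137.87 → 138
rgb(190, 233, 138) = #BEE98A.

#BEE98A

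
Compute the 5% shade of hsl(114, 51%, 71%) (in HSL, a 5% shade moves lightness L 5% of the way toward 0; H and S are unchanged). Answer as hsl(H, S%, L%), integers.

hsl(114, 51%, 67%)

L moves 5% from 71 toward 0: 71 − 3.55 = 67.45 → 67.
H and S are unchanged.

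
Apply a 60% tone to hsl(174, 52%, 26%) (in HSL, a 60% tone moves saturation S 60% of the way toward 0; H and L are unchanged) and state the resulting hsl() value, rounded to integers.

hsl(174, 21%, 26%)

S moves 60% from 52 toward 0: 52 − 31.2 = 20.8 → 21.
H and L are unchanged.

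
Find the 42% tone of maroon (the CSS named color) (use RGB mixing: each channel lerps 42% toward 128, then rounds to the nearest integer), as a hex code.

#803636

CSS maroon is rgb(128, 0, 0).
A 42% tone moves each channel 42% toward 128:
  R: 128 + 0 = 128 → 128
  G: 0 + 53.76 = 53.76 → 54
  B: 0 + 0.42×(128−0) = 0 + 53.76 = 53.76 → 54
rgb(128, 54, 54) = #803636.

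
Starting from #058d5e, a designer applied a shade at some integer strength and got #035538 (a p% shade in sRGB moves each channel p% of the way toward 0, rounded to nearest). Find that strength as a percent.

#058d5e is rgb(5, 141, 94); #035538 is rgb(3, 85, 56).
On the G channel (widest range): 85 ≈ 141 + (p/100)(0 − 141), so p ≈ 100×(85 − 141)/(0 − 141) = -5600/-141 = 39.72.
p = 40 reproduces all three channels after rounding.

40%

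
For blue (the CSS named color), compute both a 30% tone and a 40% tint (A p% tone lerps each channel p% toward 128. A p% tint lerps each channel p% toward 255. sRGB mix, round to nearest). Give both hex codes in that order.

#2626d9, #6666ff

CSS blue is rgb(0, 0, 255).
30% tone:
  R: 0 + 38.4 = 38.4 → 38
  G: 0 + 38.4 = 38.4 → 38
  B: 255 + 0.3×(128−255) = 255 − 38.1 = 216.9 → 217
  → #2626d9
40% tint:
  R: 0 + 102 = 102 → 102
  G: 0 + 0.4×(255−0) = 0 + 102 = 102 → 102
  B: 255 + 0.4×(255−255) = 255 + 0 = 255 → 255
  → #6666ff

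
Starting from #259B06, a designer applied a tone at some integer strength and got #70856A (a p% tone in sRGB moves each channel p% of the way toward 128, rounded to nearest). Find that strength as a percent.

#259B06 is rgb(37, 155, 6); #70856A is rgb(112, 133, 106).
On the B channel (widest range): 106 ≈ 6 + (p/100)(128 − 6), so p ≈ 100×(106 − 6)/(128 − 6) = 10000/122 = 81.97.
p = 82 reproduces all three channels after rounding.

82%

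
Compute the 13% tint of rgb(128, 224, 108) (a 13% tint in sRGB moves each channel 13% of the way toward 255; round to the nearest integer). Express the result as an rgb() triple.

A 13% tint moves each channel 13% toward 255:
  R: 128 + 0.13×(255−128) = 128 + 16.51 = 144.51 → 145
  G: 224 + 0.13×(255−224) = 224 + 4.03 = 228.03 → 228
  B: 108 + 19.11 = 127.11 → 127

rgb(145, 228, 127)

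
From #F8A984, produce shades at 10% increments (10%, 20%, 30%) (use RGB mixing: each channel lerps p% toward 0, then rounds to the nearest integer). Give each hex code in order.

#F8A984 is rgb(248, 169, 132).
10%: (248 − 24.8 = 223.2→223, 169 − 16.9 = 152.1→152, 132 − 13.2 = 118.8→119) → #DF9877
20%: (248 − 49.6 = 198.4→198, 169 − 33.8 = 135.2→135, 132 − 26.4 = 105.6→106) → #C6876A
30%: (248 − 74.4 = 173.6→174, 169 − 50.7 = 118.3→118, 132 − 39.6 = 92.4→92) → #AE765C

#DF9877, #C6876A, #AE765C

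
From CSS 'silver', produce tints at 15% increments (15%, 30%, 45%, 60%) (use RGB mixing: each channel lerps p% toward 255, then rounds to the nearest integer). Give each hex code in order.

#C9C9C9, #D3D3D3, #DCDCDC, #E6E6E6

CSS silver is rgb(192, 192, 192).
15%: (192 + 9.45 = 201.45→201, 192 + 9.45 = 201.45→201, 192 + 9.45 = 201.45→201) → #C9C9C9
30%: (192 + 18.9 = 210.9→211, 192 + 18.9 = 210.9→211, 192 + 18.9 = 210.9→211) → #D3D3D3
45%: (192 + 28.35 = 220.35→220, 192 + 28.35 = 220.35→220, 192 + 28.35 = 220.35→220) → #DCDCDC
60%: (192 + 37.8 = 229.8→230, 192 + 37.8 = 229.8→230, 192 + 37.8 = 229.8→230) → #E6E6E6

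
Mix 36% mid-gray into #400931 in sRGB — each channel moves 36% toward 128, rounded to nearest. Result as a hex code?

#400931 is rgb(64, 9, 49).
A 36% tone moves each channel 36% toward 128:
  R: 64 + 23.04 = 87.04 → 87
  G: 9 + 0.36×(128−9) = 9 + 42.84 = 51.84 → 52
  B: 49 + 0.36×(128−49) = 49 + 28.44 = 77.44 → 77
rgb(87, 52, 77) = #57344D.

#57344D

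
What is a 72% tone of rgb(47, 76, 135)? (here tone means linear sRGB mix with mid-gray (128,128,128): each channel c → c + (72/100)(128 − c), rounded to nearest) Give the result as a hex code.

A 72% tone moves each channel 72% toward 128:
  R: 47 + 58.32 = 105.32 → 105
  G: 76 + 0.72×(128−76) = 76 + 37.44 = 113.44 → 113
  B: 135 + 0.72×(128−135) = 135 − 5.04 = 129.96 → 130
rgb(105, 113, 130) = #697182.

#697182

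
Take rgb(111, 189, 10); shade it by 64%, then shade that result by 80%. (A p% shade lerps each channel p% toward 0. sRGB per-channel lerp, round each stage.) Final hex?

A 64% shade moves each channel 64% toward 0:
  R: 111 − 71.04 = 39.96 → 40
  G: 189 − 120.96 = 68.04 → 68
  B: 10 + 0.64×(0−10) = 10 − 6.4 = 3.6 → 4
After the shade: rgb(40, 68, 4) = #284404.
Per channel, c → c + 0.8(0 − c):
  R: 40 − 32 = 8 → 8
  G: 68 + 0.8×(0−68) = 68 − 54.4 = 13.6 → 14
  B: 4 + 0.8×(0−4) = 4 − 3.2 = 0.8 → 1
rgb(8, 14, 1) = #080e01.

#080e01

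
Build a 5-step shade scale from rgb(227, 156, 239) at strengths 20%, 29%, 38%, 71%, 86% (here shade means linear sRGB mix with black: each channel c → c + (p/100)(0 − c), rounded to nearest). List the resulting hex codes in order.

20%: (227 − 45.4 = 181.6→182, 156 − 31.2 = 124.8→125, 239 − 47.8 = 191.2→191) → #b67dbf
29%: (227 − 65.83 = 161.17→161, 156 − 45.24 = 110.76→111, 239 − 69.31 = 169.69→170) → #a16faa
38%: (227 − 86.26 = 140.74→141, 156 − 59.28 = 96.72→97, 239 − 90.82 = 148.18→148) → #8d6194
71%: (227 − 161.17 = 65.83→66, 156 − 110.76 = 45.24→45, 239 − 169.69 = 69.31→69) → #422d45
86%: (227 − 195.22 = 31.78→32, 156 − 134.16 = 21.84→22, 239 − 205.54 = 33.46→33) → #201621

#b67dbf, #a16faa, #8d6194, #422d45, #201621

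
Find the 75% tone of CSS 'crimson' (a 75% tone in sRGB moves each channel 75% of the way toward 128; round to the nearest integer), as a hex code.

CSS crimson is rgb(220, 20, 60).
Per channel, c → c + 0.75(128 − c):
  R: 220 − 69 = 151 → 151
  G: 20 + 0.75×(128−20) = 20 + 81 = 101 → 101
  B: 60 + 0.75×(128−60) = 60 + 51 = 111 → 111
rgb(151, 101, 111) = #97656f.

#97656f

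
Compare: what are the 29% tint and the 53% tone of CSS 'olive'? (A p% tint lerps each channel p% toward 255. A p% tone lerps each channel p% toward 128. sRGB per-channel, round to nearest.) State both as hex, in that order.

#a5a54a, #808044

CSS olive is rgb(128, 128, 0).
29% tint:
  R: 128 + 0.29×(255−128) = 128 + 36.83 = 164.83 → 165
  G: 128 + 0.29×(255−128) = 128 + 36.83 = 164.83 → 165
  B: 0 + 73.95 = 73.95 → 74
  → #a5a54a
53% tone:
  R: 128 + 0.53×(128−128) = 128 + 0 = 128 → 128
  G: 128 + 0.53×(128−128) = 128 + 0 = 128 → 128
  B: 0 + 67.84 = 67.84 → 68
  → #808044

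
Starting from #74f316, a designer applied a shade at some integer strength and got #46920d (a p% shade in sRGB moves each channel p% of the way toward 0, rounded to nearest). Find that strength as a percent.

40%

#74f316 is rgb(116, 243, 22); #46920d is rgb(70, 146, 13).
On the G channel (widest range): 146 ≈ 243 + (p/100)(0 − 243), so p ≈ 100×(146 − 243)/(0 − 243) = -9700/-243 = 39.92.
p = 40 reproduces all three channels after rounding.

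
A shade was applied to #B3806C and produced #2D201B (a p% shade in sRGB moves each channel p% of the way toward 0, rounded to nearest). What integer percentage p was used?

#B3806C is rgb(179, 128, 108); #2D201B is rgb(45, 32, 27).
On the R channel (widest range): 45 ≈ 179 + (p/100)(0 − 179), so p ≈ 100×(45 − 179)/(0 − 179) = -13400/-179 = 74.86.
p = 75 reproduces all three channels after rounding.

75%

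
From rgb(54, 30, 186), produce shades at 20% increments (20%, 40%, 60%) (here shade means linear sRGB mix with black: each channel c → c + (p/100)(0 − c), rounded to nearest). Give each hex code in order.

20%: (54 − 10.8 = 43.2→43, 30 − 6 = 24→24, 186 − 37.2 = 148.8→149) → #2b1895
40%: (54 − 21.6 = 32.4→32, 30 − 12 = 18→18, 186 − 74.4 = 111.6→112) → #201270
60%: (54 − 32.4 = 21.6→22, 30 − 18 = 12→12, 186 − 111.6 = 74.4→74) → #160c4a

#2b1895, #201270, #160c4a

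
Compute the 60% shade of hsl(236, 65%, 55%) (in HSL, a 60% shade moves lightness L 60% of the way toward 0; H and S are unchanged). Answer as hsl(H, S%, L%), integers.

hsl(236, 65%, 22%)

L moves 60% from 55 toward 0: 55 − 33 = 22 → 22.
H and S are unchanged.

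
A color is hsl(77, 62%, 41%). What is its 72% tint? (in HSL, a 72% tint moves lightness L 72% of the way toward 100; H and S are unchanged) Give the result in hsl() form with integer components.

hsl(77, 62%, 83%)

L moves 72% from 41 toward 100: 41 + 42.48 = 83.48 → 83.
H and S are unchanged.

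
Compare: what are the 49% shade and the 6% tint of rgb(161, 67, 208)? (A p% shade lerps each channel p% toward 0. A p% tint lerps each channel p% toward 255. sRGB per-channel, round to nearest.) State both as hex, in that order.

#52226a, #a74ed3

49% shade:
  R: 161 − 78.89 = 82.11 → 82
  G: 67 + 0.49×(0−67) = 67 − 32.83 = 34.17 → 34
  B: 208 + 0.49×(0−208) = 208 − 101.92 = 106.08 → 106
  → #52226a
6% tint:
  R: 161 + 5.64 = 166.64 → 167
  G: 67 + 0.06×(255−67) = 67 + 11.28 = 78.28 → 78
  B: 208 + 0.06×(255−208) = 208 + 2.82 = 210.82 → 211
  → #a74ed3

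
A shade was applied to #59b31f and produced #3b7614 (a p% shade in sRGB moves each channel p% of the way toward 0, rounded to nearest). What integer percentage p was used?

#59b31f is rgb(89, 179, 31); #3b7614 is rgb(59, 118, 20).
On the G channel (widest range): 118 ≈ 179 + (p/100)(0 − 179), so p ≈ 100×(118 − 179)/(0 − 179) = -6100/-179 = 34.08.
p = 34 reproduces all three channels after rounding.

34%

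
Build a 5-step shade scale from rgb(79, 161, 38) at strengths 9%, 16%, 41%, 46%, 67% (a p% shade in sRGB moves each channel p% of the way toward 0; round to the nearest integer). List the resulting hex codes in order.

9%: (79 − 7.11 = 71.89→72, 161 − 14.49 = 146.51→147, 38 − 3.42 = 34.58→35) → #489323
16%: (79 − 12.64 = 66.36→66, 161 − 25.76 = 135.24→135, 38 − 6.08 = 31.92→32) → #428720
41%: (79 − 32.39 = 46.61→47, 161 − 66.01 = 94.99→95, 38 − 15.58 = 22.42→22) → #2f5f16
46%: (79 − 36.34 = 42.66→43, 161 − 74.06 = 86.94→87, 38 − 17.48 = 20.52→21) → #2b5715
67%: (79 − 52.93 = 26.07→26, 161 − 107.87 = 53.13→53, 38 − 25.46 = 12.54→13) → #1a350d

#489323, #428720, #2f5f16, #2b5715, #1a350d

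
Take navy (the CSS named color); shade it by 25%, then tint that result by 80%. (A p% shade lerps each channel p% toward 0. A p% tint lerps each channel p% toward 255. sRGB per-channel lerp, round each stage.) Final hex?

CSS navy is rgb(0, 0, 128).
A 25% shade moves each channel 25% toward 0:
  R: 0 + 0 = 0 → 0
  G: 0 + 0 = 0 → 0
  B: 128 − 32 = 96 → 96
After the shade: rgb(0, 0, 96) = #000060.
Lerp each channel 80% toward 255:
  R: 0 + 204 = 204 → 204
  G: 0 + 0.8×(255−0) = 0 + 204 = 204 → 204
  B: 96 + 0.8×(255−96) = 96 + 127.2 = 223.2 → 223
rgb(204, 204, 223) = #CCCCDF.

#CCCCDF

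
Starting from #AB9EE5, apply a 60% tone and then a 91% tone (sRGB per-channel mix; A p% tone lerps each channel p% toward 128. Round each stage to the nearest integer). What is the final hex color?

#AB9EE5 is rgb(171, 158, 229).
Per channel, c → c + 0.6(128 − c):
  R: 171 − 25.8 = 145.2 → 145
  G: 158 − 18 = 140 → 140
  B: 229 + 0.6×(128−229) = 229 − 60.6 = 168.4 → 168
After the tone: rgb(145, 140, 168) = #918CA8.
Per channel, c → c + 0.91(128 − c):
  R: 145 − 15.47 = 129.53 → 130
  G: 140 + 0.91×(128−140) = 140 − 10.92 = 129.08 → 129
  B: 168 − 36.4 = 131.6 → 132
rgb(130, 129, 132) = #828184.

#828184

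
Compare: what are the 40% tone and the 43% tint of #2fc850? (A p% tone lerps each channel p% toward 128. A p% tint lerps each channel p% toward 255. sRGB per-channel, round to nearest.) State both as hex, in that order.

#4fab63, #88e09b

#2fc850 is rgb(47, 200, 80).
40% tone:
  R: 47 + 32.4 = 79.4 → 79
  G: 200 − 28.8 = 171.2 → 171
  B: 80 + 19.2 = 99.2 → 99
  → #4fab63
43% tint:
  R: 47 + 89.44 = 136.44 → 136
  G: 200 + 0.43×(255−200) = 200 + 23.65 = 223.65 → 224
  B: 80 + 0.43×(255−80) = 80 + 75.25 = 155.25 → 155
  → #88e09b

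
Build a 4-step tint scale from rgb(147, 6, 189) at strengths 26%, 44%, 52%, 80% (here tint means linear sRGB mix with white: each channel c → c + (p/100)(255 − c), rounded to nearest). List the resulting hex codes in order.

#af47ce, #c374da, #cb87df, #e9cdf2

26%: (147 + 28.08 = 175.08→175, 6 + 64.74 = 70.74→71, 189 + 17.16 = 206.16→206) → #af47ce
44%: (147 + 47.52 = 194.52→195, 6 + 109.56 = 115.56→116, 189 + 29.04 = 218.04→218) → #c374da
52%: (147 + 56.16 = 203.16→203, 6 + 129.48 = 135.48→135, 189 + 34.32 = 223.32→223) → #cb87df
80%: (147 + 86.4 = 233.4→233, 6 + 199.2 = 205.2→205, 189 + 52.8 = 241.8→242) → #e9cdf2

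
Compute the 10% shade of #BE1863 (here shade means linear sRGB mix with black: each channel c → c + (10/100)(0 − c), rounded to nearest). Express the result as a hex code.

#AB1659

#BE1863 is rgb(190, 24, 99).
Lerp each channel 10% toward 0:
  R: 190 − 19 = 171 → 171
  G: 24 + 0.1×(0−24) = 24 − 2.4 = 21.6 → 22
  B: 99 − 9.9 = 89.1 → 89
rgb(171, 22, 89) = #AB1659.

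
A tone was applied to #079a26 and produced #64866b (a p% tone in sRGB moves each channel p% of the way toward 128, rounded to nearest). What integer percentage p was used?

77%

#079a26 is rgb(7, 154, 38); #64866b is rgb(100, 134, 107).
On the R channel (widest range): 100 ≈ 7 + (p/100)(128 − 7), so p ≈ 100×(100 − 7)/(128 − 7) = 9300/121 = 76.86.
p = 77 reproduces all three channels after rounding.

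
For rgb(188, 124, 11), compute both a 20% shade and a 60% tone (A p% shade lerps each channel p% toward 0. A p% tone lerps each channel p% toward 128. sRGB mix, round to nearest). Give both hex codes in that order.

#966309, #987E51

20% shade:
  R: 188 − 37.6 = 150.4 → 150
  G: 124 + 0.2×(0−124) = 124 − 24.8 = 99.2 → 99
  B: 11 − 2.2 = 8.8 → 9
  → #966309
60% tone:
  R: 188 + 0.6×(128−188) = 188 − 36 = 152 → 152
  G: 124 + 0.6×(128−124) = 124 + 2.4 = 126.4 → 126
  B: 11 + 70.2 = 81.2 → 81
  → #987E51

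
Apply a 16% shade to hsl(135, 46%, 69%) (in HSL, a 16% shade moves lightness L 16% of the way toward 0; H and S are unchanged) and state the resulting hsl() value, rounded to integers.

L moves 16% from 69 toward 0: 69 − 11.04 = 57.96 → 58.
H and S are unchanged.

hsl(135, 46%, 58%)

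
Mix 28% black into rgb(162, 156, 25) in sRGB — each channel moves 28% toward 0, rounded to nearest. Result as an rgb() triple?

A 28% shade moves each channel 28% toward 0:
  R: 162 − 45.36 = 116.64 → 117
  G: 156 + 0.28×(0−156) = 156 − 43.68 = 112.32 → 112
  B: 25 − 7 = 18 → 18

rgb(117, 112, 18)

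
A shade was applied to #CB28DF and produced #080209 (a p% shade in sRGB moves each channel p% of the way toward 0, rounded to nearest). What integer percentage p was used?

#CB28DF is rgb(203, 40, 223); #080209 is rgb(8, 2, 9).
On the B channel (widest range): 9 ≈ 223 + (p/100)(0 − 223), so p ≈ 100×(9 − 223)/(0 − 223) = -21400/-223 = 95.96.
p = 96 reproduces all three channels after rounding.

96%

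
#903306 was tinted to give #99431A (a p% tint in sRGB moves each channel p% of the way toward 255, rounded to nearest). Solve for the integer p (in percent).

#903306 is rgb(144, 51, 6); #99431A is rgb(153, 67, 26).
On the B channel (widest range): 26 ≈ 6 + (p/100)(255 − 6), so p ≈ 100×(26 − 6)/(255 − 6) = 2000/249 = 8.03.
p = 8 reproduces all three channels after rounding.

8%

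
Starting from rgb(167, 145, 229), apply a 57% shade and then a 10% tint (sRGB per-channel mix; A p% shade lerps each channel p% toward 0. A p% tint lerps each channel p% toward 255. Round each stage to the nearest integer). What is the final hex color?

Lerp each channel 57% toward 0:
  R: 167 + 0.57×(0−167) = 167 − 95.19 = 71.81 → 72
  G: 145 − 82.65 = 62.35 → 62
  B: 229 + 0.57×(0−229) = 229 − 130.53 = 98.47 → 98
After the shade: rgb(72, 62, 98) = #483E62.
A 10% tint moves each channel 10% toward 255:
  R: 72 + 18.3 = 90.3 → 90
  G: 62 + 19.3 = 81.3 → 81
  B: 98 + 0.1×(255−98) = 98 + 15.7 = 113.7 → 114
rgb(90, 81, 114) = #5A5172.

#5A5172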